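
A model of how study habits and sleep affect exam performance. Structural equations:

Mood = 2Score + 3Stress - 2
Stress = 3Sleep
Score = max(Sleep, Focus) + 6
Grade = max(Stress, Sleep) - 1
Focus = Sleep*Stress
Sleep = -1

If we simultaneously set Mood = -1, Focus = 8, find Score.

14

Under do(Mood = -1, Focus = 8), each intervened variable's structural equation is replaced by its fixed value.
Score = max(Sleep, Focus) + 6  [with Sleep=-1, Focus=8]  = 14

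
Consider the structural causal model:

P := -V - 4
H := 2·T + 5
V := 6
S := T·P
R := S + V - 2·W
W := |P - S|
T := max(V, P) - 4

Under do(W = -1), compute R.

The intervention breaks the incoming arrows to W: W := |P - S| no longer applies, and W = -1.
P = -V - 4  [with V=6]  = -10
T = max(V, P) - 4  [with V=6, P=-10]  = 2
S = T·P  [with T=2, P=-10]  = -20
R = S + V - 2·W  [with S=-20, V=6, W=-1]  = -12

-12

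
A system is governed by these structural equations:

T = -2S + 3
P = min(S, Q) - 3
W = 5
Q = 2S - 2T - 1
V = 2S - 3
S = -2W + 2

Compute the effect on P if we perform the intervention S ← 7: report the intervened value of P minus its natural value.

62

Under do(S=7), the mechanism S = -2W + 2 is discarded; S is fixed at 7.
T = -2S + 3  [with S=7]  = -11
Q = 2S - 2T - 1  [with S=7, T=-11]  = 35
P = min(S, Q) - 3  [with S=7, Q=35]  = 4
Without intervention: S = -2W + 2  [with W=5]  = -8; T = -2S + 3  [with S=-8]  = 19; Q = 2S - 2T - 1  [with S=-8, T=19]  = -55; P = min(S, Q) - 3  [with S=-8, Q=-55]  = -58.
Change = 4 − (-58) = 62.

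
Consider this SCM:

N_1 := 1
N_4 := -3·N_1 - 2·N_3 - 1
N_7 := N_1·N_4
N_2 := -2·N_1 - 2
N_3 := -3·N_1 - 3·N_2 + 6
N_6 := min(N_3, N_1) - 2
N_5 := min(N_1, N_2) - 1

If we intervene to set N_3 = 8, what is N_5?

do(N_3=8) replaces the equation N_3 := -3·N_1 - 3·N_2 + 6 with the constant N_3 = 8.
N_5 is not downstream of the intervention, so its value is determined by the original equations.
N_2 = -2·N_1 - 2  [with N_1=1]  = -4
N_5 = min(N_1, N_2) - 1  [with N_1=1, N_2=-4]  = -5

-5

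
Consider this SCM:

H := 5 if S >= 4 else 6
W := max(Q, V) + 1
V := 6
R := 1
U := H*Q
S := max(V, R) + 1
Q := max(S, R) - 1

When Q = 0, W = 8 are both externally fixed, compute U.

The joint intervention fixes Q = 0, W = 8, removing each variable's own equation.
S = max(V, R) + 1  [with V=6, R=1]  = 7
H = 5 if S >= 4 else 6  [with S=7]  = 5
U = H*Q  [with H=5, Q=0]  = 0

0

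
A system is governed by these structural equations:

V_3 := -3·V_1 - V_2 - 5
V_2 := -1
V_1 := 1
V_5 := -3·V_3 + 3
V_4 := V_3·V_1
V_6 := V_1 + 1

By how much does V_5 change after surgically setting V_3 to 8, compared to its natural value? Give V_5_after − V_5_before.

-45

do(V_3=8) replaces the equation V_3 := -3·V_1 - V_2 - 5 with the constant V_3 = 8.
V_5 = -3·V_3 + 3  [with V_3=8]  = -21
Without intervention: V_3 = -3·V_1 - V_2 - 5  [with V_1=1, V_2=-1]  = -7; V_5 = -3·V_3 + 3  [with V_3=-7]  = 24.
Change = -21 − 24 = -45.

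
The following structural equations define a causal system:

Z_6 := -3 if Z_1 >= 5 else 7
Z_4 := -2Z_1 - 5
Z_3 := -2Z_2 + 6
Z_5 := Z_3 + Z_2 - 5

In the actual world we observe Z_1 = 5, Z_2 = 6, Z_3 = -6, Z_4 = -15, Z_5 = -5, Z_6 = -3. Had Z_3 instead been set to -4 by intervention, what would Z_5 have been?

do(Z_3=-4) replaces the equation Z_3 := -2Z_2 + 6 with the constant Z_3 = -4.
Z_5 = Z_3 + Z_2 - 5  [with Z_3=-4, Z_2=6]  = -3

-3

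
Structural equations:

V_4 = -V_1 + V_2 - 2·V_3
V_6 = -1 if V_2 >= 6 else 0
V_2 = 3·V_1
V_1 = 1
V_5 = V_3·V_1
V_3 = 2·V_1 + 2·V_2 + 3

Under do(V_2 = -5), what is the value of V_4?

4

Under do(V_2=-5), the mechanism V_2 = 3·V_1 is discarded; V_2 is fixed at -5.
V_3 = 2·V_1 + 2·V_2 + 3  [with V_1=1, V_2=-5]  = -5
V_4 = -V_1 + V_2 - 2·V_3  [with V_1=1, V_2=-5, V_3=-5]  = 4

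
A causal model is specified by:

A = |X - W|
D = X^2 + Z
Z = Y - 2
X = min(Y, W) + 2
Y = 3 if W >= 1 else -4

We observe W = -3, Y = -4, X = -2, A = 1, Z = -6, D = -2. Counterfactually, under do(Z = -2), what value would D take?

The intervention breaks the incoming arrows to Z: Z = Y - 2 no longer applies, and Z = -2.
Y = 3 if W >= 1 else -4  [with W=-3]  = -4
X = min(Y, W) + 2  [with Y=-4, W=-3]  = -2
D = X^2 + Z  [with X=-2, Z=-2]  = 2

2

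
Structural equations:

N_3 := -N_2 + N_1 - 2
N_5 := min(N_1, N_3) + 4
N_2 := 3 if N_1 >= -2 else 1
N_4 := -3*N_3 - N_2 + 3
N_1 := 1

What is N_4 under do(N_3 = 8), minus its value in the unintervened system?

The intervention breaks the incoming arrows to N_3: N_3 := -N_2 + N_1 - 2 no longer applies, and N_3 = 8.
N_2 = 3 if N_1 >= -2 else 1  [with N_1=1]  = 3
N_4 = -3*N_3 - N_2 + 3  [with N_3=8, N_2=3]  = -24
Without intervention: N_2 = 3 if N_1 >= -2 else 1  [with N_1=1]  = 3; N_3 = -N_2 + N_1 - 2  [with N_2=3, N_1=1]  = -4; N_4 = -3*N_3 - N_2 + 3  [with N_3=-4, N_2=3]  = 12.
Change = -24 − 12 = -36.

-36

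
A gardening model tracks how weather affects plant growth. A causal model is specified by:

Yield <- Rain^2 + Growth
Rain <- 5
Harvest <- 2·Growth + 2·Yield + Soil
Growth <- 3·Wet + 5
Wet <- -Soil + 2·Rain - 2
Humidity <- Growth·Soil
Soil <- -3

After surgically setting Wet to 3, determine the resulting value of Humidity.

-42

do(Wet=3) replaces the equation Wet <- -Soil + 2·Rain - 2 with the constant Wet = 3.
Growth = 3·Wet + 5  [with Wet=3]  = 14
Humidity = Growth·Soil  [with Growth=14, Soil=-3]  = -42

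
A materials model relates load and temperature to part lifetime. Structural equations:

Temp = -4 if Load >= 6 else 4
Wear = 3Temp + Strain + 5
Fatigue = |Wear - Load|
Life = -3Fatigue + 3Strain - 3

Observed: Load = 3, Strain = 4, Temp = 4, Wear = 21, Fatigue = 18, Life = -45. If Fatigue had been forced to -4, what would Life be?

The intervention breaks the incoming arrows to Fatigue: Fatigue = |Wear - Load| no longer applies, and Fatigue = -4.
Life = -3Fatigue + 3Strain - 3  [with Fatigue=-4, Strain=4]  = 21

21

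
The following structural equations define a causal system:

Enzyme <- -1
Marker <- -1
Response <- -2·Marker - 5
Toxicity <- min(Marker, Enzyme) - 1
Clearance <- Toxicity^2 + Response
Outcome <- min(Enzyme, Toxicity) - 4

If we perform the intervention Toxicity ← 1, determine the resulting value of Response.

Under do(Toxicity=1), the mechanism Toxicity <- min(Marker, Enzyme) - 1 is discarded; Toxicity is fixed at 1.
Since Response is not a descendant of the intervened variable, it is unaffected.
Response = -2·Marker - 5  [with Marker=-1]  = -3

-3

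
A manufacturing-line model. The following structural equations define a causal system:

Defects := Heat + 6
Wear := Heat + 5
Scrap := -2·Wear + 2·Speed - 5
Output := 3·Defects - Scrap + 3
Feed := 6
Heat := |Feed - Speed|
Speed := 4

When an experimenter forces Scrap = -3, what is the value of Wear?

do(Scrap=-3) replaces the equation Scrap := -2·Wear + 2·Speed - 5 with the constant Scrap = -3.
No directed path runs from Scrap to Wear, so Wear keeps its natural value.
Heat = |Feed - Speed|  [with Feed=6, Speed=4]  = 2
Wear = Heat + 5  [with Heat=2]  = 7

7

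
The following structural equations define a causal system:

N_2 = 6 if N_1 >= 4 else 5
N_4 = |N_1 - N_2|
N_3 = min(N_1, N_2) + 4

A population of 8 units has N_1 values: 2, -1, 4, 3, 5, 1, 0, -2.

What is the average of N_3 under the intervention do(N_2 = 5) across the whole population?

do(N_2=5) breaks N_2's dependence on N_1. With N_2=5 fixed, N_3 across the units is 6, 3, 8, 7, 9, 5, 4, 2, mean 5.5.

5.5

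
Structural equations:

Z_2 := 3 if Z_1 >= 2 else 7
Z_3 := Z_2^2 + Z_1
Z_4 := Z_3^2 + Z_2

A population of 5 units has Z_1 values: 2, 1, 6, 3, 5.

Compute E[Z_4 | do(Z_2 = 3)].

160.2

The intervention sets Z_2=3 in all 5 units regardless of Z_1. Recomputing Z_4 per unit gives 124, 103, 228, 147, 199; average 160.2.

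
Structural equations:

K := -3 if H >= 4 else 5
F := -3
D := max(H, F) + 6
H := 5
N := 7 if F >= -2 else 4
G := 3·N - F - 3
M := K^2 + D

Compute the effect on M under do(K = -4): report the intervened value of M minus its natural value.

7

The intervention breaks the incoming arrows to K: K := -3 if H >= 4 else 5 no longer applies, and K = -4.
D = max(H, F) + 6  [with H=5, F=-3]  = 11
M = K^2 + D  [with K=-4, D=11]  = 27
Without intervention: D = max(H, F) + 6  [with H=5, F=-3]  = 11; K = -3 if H >= 4 else 5  [with H=5]  = -3; M = K^2 + D  [with K=-3, D=11]  = 20.
Change = 27 − 20 = 7.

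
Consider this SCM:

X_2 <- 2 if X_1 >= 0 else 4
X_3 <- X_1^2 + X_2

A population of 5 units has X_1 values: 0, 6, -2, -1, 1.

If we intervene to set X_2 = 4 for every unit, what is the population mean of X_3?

12.4

do(X_2=4) breaks X_2's dependence on X_1. With X_2=4 fixed, X_3 across the units is 4, 40, 8, 5, 5, mean 12.4.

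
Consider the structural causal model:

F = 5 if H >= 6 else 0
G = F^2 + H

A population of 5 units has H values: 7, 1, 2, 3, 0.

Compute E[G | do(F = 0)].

The intervention sets F=0 in all 5 units regardless of H. Recomputing G per unit gives 7, 1, 2, 3, 0; average 2.6.

2.6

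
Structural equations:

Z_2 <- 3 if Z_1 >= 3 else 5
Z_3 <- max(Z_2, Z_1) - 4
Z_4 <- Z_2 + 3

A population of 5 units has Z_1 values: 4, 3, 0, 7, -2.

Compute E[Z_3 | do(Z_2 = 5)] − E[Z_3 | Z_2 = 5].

Under do(Z_2=5), Z_2's equation is replaced by Z_2=5 for every unit. Per-unit Z_3: 1, 1, 1, 3, 1. Mean = 1.4.
Conditioning on Z_2=5 selects the 2 unit(s) with Z_1 ∈ {0, -2}. Their Z_3 values: 1, 1. Mean = 1.
Difference = 1.4 − 1 = 0.4.

0.4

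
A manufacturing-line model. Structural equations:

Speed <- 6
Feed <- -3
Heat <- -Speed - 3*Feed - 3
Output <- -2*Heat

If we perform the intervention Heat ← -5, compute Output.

The intervention breaks the incoming arrows to Heat: Heat <- -Speed - 3*Feed - 3 no longer applies, and Heat = -5.
Output = -2*Heat  [with Heat=-5]  = 10

10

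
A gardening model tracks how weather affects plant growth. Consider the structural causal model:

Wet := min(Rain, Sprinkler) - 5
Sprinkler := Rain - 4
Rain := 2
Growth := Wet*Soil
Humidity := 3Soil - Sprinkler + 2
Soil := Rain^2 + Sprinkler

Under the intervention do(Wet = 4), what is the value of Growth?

Intervening sets Wet = 4 and removes its equation (Wet := min(Rain, Sprinkler) - 5).
Sprinkler = Rain - 4  [with Rain=2]  = -2
Soil = Rain^2 + Sprinkler  [with Rain=2, Sprinkler=-2]  = 2
Growth = Wet*Soil  [with Wet=4, Soil=2]  = 8

8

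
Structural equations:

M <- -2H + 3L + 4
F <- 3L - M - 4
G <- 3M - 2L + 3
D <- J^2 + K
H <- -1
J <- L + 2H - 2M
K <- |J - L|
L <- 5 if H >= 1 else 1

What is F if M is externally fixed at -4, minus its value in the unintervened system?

The intervention breaks the incoming arrows to M: M <- -2H + 3L + 4 no longer applies, and M = -4.
L = 5 if H >= 1 else 1  [with H=-1]  = 1
F = 3L - M - 4  [with L=1, M=-4]  = 3
Without intervention: L = 5 if H >= 1 else 1  [with H=-1]  = 1; M = -2H + 3L + 4  [with H=-1, L=1]  = 9; F = 3L - M - 4  [with L=1, M=9]  = -10.
Change = 3 − (-10) = 13.

13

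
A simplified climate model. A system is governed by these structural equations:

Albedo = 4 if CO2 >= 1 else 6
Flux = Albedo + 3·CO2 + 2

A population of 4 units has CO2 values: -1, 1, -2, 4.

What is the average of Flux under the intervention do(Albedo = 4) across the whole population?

The intervention sets Albedo=4 in all 4 units regardless of CO2. Recomputing Flux per unit gives 3, 9, 0, 18; average 7.5.

7.5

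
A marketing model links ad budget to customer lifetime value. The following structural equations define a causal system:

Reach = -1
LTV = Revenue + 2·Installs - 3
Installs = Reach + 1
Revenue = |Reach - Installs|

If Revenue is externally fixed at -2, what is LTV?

The intervention breaks the incoming arrows to Revenue: Revenue = |Reach - Installs| no longer applies, and Revenue = -2.
Installs = Reach + 1  [with Reach=-1]  = 0
LTV = Revenue + 2·Installs - 3  [with Revenue=-2, Installs=0]  = -5

-5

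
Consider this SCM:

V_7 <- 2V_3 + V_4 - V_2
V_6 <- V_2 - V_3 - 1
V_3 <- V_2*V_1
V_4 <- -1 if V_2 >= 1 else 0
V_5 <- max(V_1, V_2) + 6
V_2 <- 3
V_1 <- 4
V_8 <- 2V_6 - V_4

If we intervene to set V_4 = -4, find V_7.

17

The intervention breaks the incoming arrows to V_4: V_4 <- -1 if V_2 >= 1 else 0 no longer applies, and V_4 = -4.
V_3 = V_2*V_1  [with V_2=3, V_1=4]  = 12
V_7 = 2V_3 + V_4 - V_2  [with V_3=12, V_4=-4, V_2=3]  = 17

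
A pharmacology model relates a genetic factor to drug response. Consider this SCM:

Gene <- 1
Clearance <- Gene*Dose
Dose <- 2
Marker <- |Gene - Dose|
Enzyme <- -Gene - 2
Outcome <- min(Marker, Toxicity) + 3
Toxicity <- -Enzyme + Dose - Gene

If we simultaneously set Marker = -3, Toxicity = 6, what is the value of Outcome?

Under do(Marker = -3, Toxicity = 6), each intervened variable's structural equation is replaced by its fixed value.
Outcome = min(Marker, Toxicity) + 3  [with Marker=-3, Toxicity=6]  = 0

0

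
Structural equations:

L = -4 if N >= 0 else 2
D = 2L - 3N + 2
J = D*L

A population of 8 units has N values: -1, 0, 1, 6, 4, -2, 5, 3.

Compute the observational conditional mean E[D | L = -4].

-15.5

E[D|L=-4] averages over only the 6 units with L=-4 (N = 0, 1, 6, 4, 5, 3): D = -6, -9, -24, -18, -21, -15, mean -15.5.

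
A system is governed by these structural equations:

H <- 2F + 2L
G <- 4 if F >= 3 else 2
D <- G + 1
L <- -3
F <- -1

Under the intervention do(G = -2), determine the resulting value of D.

The intervention breaks the incoming arrows to G: G <- 4 if F >= 3 else 2 no longer applies, and G = -2.
D = G + 1  [with G=-2]  = -1

-1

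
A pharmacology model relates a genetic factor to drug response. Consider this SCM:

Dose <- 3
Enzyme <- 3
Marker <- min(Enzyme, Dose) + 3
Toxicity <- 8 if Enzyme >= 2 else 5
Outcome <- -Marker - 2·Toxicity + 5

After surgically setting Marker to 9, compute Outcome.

do(Marker=9) replaces the equation Marker <- min(Enzyme, Dose) + 3 with the constant Marker = 9.
Toxicity = 8 if Enzyme >= 2 else 5  [with Enzyme=3]  = 8
Outcome = -Marker - 2·Toxicity + 5  [with Marker=9, Toxicity=8]  = -20

-20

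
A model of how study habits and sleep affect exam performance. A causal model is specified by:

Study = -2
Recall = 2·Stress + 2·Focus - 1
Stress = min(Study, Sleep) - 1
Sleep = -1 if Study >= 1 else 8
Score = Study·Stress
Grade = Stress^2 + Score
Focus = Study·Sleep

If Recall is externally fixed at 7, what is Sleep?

8

do(Recall=7) replaces the equation Recall = 2·Stress + 2·Focus - 1 with the constant Recall = 7.
Sleep is not downstream of the intervention, so its value is determined by the original equations.
Sleep = -1 if Study >= 1 else 8  [with Study=-2]  = 8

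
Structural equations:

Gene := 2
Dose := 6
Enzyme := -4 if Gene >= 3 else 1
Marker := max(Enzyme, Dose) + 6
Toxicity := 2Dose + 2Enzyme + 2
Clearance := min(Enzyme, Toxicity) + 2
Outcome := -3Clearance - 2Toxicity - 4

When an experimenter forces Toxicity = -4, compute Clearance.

-2

The intervention breaks the incoming arrows to Toxicity: Toxicity := 2Dose + 2Enzyme + 2 no longer applies, and Toxicity = -4.
Enzyme = -4 if Gene >= 3 else 1  [with Gene=2]  = 1
Clearance = min(Enzyme, Toxicity) + 2  [with Enzyme=1, Toxicity=-4]  = -2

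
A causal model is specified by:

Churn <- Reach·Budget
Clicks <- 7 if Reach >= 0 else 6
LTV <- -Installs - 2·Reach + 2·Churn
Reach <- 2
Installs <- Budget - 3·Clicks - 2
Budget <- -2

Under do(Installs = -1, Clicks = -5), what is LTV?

The joint intervention fixes Installs = -1, Clicks = -5, removing each variable's own equation.
Churn = Reach·Budget  [with Reach=2, Budget=-2]  = -4
LTV = -Installs - 2·Reach + 2·Churn  [with Installs=-1, Reach=2, Churn=-4]  = -11

-11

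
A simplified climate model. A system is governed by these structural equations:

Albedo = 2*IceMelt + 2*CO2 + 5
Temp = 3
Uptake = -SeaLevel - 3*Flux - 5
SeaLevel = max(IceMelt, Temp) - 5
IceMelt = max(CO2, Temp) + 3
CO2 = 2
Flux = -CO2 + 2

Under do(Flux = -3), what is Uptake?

3

Intervening sets Flux = -3 and removes its equation (Flux = -CO2 + 2).
IceMelt = max(CO2, Temp) + 3  [with CO2=2, Temp=3]  = 6
SeaLevel = max(IceMelt, Temp) - 5  [with IceMelt=6, Temp=3]  = 1
Uptake = -SeaLevel - 3*Flux - 5  [with SeaLevel=1, Flux=-3]  = 3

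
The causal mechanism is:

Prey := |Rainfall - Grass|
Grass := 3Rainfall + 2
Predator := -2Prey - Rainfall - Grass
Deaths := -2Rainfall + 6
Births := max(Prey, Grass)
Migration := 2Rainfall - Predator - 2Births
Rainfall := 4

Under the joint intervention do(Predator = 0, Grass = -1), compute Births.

The joint intervention fixes Predator = 0, Grass = -1, removing each variable's own equation.
Prey = |Rainfall - Grass|  [with Rainfall=4, Grass=-1]  = 5
Births = max(Prey, Grass)  [with Prey=5, Grass=-1]  = 5

5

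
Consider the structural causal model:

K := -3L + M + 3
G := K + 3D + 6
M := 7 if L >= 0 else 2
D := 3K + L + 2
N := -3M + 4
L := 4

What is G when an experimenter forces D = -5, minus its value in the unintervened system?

-15

Under do(D=-5), the mechanism D := 3K + L + 2 is discarded; D is fixed at -5.
M = 7 if L >= 0 else 2  [with L=4]  = 7
K = -3L + M + 3  [with L=4, M=7]  = -2
G = K + 3D + 6  [with K=-2, D=-5]  = -11
Without intervention: M = 7 if L >= 0 else 2  [with L=4]  = 7; K = -3L + M + 3  [with L=4, M=7]  = -2; D = 3K + L + 2  [with K=-2, L=4]  = 0; G = K + 3D + 6  [with K=-2, D=0]  = 4.
Change = -11 − 4 = -15.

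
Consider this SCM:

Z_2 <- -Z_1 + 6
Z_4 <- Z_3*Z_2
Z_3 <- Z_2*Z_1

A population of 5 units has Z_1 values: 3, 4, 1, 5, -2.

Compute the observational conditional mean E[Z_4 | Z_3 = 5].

Conditioning on Z_3=5 selects the 2 unit(s) with Z_1 ∈ {1, 5}. Their Z_4 values: 25, 5. Mean = 15.

15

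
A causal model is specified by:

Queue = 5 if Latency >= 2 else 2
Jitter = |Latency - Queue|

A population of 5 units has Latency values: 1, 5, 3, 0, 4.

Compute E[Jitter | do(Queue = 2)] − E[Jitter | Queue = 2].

0.3

Under do(Queue=2), Queue's equation is replaced by Queue=2 for every unit. Per-unit Jitter: 1, 3, 1, 2, 2. Mean = 1.8.
Conditioning on Queue=2 selects the 2 unit(s) with Latency ∈ {1, 0}. Their Jitter values: 1, 2. Mean = 1.5.
Difference = 1.8 − 1.5 = 0.3.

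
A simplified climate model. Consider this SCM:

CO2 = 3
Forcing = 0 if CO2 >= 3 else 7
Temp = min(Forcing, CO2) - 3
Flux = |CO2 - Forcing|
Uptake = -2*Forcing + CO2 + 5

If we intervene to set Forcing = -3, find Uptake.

14

do(Forcing=-3) replaces the equation Forcing = 0 if CO2 >= 3 else 7 with the constant Forcing = -3.
Uptake = -2*Forcing + CO2 + 5  [with Forcing=-3, CO2=3]  = 14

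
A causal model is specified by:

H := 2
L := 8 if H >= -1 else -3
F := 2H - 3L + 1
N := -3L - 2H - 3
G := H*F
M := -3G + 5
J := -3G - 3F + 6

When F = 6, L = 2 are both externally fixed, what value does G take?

12

Setting F = 6, L = 2 by intervention discards those variables' equations.
G = H*F  [with H=2, F=6]  = 12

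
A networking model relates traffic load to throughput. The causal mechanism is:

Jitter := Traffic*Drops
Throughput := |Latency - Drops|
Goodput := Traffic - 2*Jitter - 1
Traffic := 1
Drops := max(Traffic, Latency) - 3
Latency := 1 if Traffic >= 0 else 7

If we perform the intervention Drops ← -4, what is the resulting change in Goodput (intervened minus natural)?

The intervention breaks the incoming arrows to Drops: Drops := max(Traffic, Latency) - 3 no longer applies, and Drops = -4.
Jitter = Traffic*Drops  [with Traffic=1, Drops=-4]  = -4
Goodput = Traffic - 2*Jitter - 1  [with Traffic=1, Jitter=-4]  = 8
Without intervention: Latency = 1 if Traffic >= 0 else 7  [with Traffic=1]  = 1; Drops = max(Traffic, Latency) - 3  [with Traffic=1, Latency=1]  = -2; Jitter = Traffic*Drops  [with Traffic=1, Drops=-2]  = -2; Goodput = Traffic - 2*Jitter - 1  [with Traffic=1, Jitter=-2]  = 4.
Change = 8 − 4 = 4.

4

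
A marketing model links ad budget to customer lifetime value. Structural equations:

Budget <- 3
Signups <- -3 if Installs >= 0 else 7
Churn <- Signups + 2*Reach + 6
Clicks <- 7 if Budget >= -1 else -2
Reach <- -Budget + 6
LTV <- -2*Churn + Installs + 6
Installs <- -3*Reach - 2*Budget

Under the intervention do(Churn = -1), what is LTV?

Intervening sets Churn = -1 and removes its equation (Churn <- Signups + 2*Reach + 6).
Reach = -Budget + 6  [with Budget=3]  = 3
Installs = -3*Reach - 2*Budget  [with Reach=3, Budget=3]  = -15
LTV = -2*Churn + Installs + 6  [with Churn=-1, Installs=-15]  = -7

-7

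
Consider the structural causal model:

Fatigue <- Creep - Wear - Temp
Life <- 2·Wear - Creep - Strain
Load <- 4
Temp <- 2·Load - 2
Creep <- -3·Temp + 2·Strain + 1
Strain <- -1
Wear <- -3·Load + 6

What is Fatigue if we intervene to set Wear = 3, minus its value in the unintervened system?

The intervention breaks the incoming arrows to Wear: Wear <- -3·Load + 6 no longer applies, and Wear = 3.
Temp = 2·Load - 2  [with Load=4]  = 6
Creep = -3·Temp + 2·Strain + 1  [with Temp=6, Strain=-1]  = -19
Fatigue = Creep - Wear - Temp  [with Creep=-19, Wear=3, Temp=6]  = -28
Without intervention: Temp = 2·Load - 2  [with Load=4]  = 6; Creep = -3·Temp + 2·Strain + 1  [with Temp=6, Strain=-1]  = -19; Wear = -3·Load + 6  [with Load=4]  = -6; Fatigue = Creep - Wear - Temp  [with Creep=-19, Wear=-6, Temp=6]  = -19.
Change = -28 − (-19) = -9.

-9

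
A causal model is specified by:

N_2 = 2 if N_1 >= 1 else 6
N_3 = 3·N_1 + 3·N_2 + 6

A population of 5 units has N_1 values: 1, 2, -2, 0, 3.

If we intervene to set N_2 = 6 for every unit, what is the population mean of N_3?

Under do(N_2=6), N_2's equation is replaced by N_2=6 for every unit. Per-unit N_3: 27, 30, 18, 24, 33. Mean = 26.4.

26.4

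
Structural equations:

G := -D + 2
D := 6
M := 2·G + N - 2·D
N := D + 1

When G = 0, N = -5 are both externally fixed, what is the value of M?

The joint intervention fixes G = 0, N = -5, removing each variable's own equation.
M = 2·G + N - 2·D  [with G=0, N=-5, D=6]  = -17

-17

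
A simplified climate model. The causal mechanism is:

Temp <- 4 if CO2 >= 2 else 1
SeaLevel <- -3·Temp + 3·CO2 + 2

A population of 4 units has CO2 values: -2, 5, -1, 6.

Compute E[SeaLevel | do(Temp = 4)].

-4

Every unit gets Temp=4 under the intervention. SeaLevel values become -16, 5, -13, 8; E[SeaLevel|do(Temp=4)] = -4.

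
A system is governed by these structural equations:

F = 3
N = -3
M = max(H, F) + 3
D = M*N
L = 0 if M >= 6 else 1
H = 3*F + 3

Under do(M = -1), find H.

Under do(M=-1), the mechanism M = max(H, F) + 3 is discarded; M is fixed at -1.
Since H is not a descendant of the intervened variable, it is unaffected.
H = 3*F + 3  [with F=3]  = 12

12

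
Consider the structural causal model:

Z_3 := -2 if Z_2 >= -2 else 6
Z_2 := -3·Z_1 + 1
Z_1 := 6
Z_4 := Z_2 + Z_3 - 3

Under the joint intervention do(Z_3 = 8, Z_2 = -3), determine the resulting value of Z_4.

2

The joint intervention fixes Z_3 = 8, Z_2 = -3, removing each variable's own equation.
Z_4 = Z_2 + Z_3 - 3  [with Z_2=-3, Z_3=8]  = 2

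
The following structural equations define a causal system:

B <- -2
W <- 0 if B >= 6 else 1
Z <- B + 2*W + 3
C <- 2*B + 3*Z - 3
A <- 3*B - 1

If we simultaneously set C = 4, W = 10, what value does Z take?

21

Setting C = 4, W = 10 by intervention discards those variables' equations.
Z = B + 2*W + 3  [with B=-2, W=10]  = 21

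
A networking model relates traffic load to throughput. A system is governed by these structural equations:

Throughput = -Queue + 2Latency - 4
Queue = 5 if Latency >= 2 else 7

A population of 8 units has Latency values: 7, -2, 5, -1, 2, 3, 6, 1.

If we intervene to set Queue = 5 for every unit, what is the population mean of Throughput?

The intervention sets Queue=5 in all 8 units regardless of Latency. Recomputing Throughput per unit gives 5, -13, 1, -11, -5, -3, 3, -7; average -3.75.

-3.75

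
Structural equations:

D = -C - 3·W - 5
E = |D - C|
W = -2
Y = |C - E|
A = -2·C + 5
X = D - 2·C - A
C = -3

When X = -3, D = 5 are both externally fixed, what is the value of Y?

11

Setting X = -3, D = 5 by intervention discards those variables' equations.
E = |D - C|  [with D=5, C=-3]  = 8
Y = |C - E|  [with C=-3, E=8]  = 11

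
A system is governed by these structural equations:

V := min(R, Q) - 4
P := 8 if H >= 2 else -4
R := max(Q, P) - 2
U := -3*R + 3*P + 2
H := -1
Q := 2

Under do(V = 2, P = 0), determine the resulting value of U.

2

Under do(V = 2, P = 0), each intervened variable's structural equation is replaced by its fixed value.
R = max(Q, P) - 2  [with Q=2, P=0]  = 0
U = -3*R + 3*P + 2  [with R=0, P=0]  = 2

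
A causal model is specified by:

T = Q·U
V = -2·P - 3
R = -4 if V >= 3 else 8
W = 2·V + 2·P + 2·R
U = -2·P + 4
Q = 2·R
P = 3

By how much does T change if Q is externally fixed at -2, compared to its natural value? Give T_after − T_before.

36

The intervention breaks the incoming arrows to Q: Q = 2·R no longer applies, and Q = -2.
U = -2·P + 4  [with P=3]  = -2
T = Q·U  [with Q=-2, U=-2]  = 4
Without intervention: V = -2·P - 3  [with P=3]  = -9; R = -4 if V >= 3 else 8  [with V=-9]  = 8; U = -2·P + 4  [with P=3]  = -2; Q = 2·R  [with R=8]  = 16; T = Q·U  [with Q=16, U=-2]  = -32.
Change = 4 − (-32) = 36.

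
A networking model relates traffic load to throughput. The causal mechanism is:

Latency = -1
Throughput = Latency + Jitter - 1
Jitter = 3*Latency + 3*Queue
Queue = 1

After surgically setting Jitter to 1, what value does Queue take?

1

Under do(Jitter=1), the mechanism Jitter = 3*Latency + 3*Queue is discarded; Jitter is fixed at 1.
Since Queue is not a descendant of the intervened variable, it is unaffected.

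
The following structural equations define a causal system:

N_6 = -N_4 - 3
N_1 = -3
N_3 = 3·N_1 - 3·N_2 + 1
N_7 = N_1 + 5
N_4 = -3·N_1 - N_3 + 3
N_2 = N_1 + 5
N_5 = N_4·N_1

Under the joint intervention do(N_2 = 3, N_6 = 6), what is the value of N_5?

-87

Setting N_2 = 3, N_6 = 6 by intervention discards those variables' equations.
N_3 = 3·N_1 - 3·N_2 + 1  [with N_1=-3, N_2=3]  = -17
N_4 = -3·N_1 - N_3 + 3  [with N_1=-3, N_3=-17]  = 29
N_5 = N_4·N_1  [with N_4=29, N_1=-3]  = -87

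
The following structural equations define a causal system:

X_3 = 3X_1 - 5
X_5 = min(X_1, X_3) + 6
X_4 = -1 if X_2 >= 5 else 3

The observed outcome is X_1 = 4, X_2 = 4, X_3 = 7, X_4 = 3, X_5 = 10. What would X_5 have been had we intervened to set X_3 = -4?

do(X_3=-4) replaces the equation X_3 = 3X_1 - 5 with the constant X_3 = -4.
X_5 = min(X_1, X_3) + 6  [with X_1=4, X_3=-4]  = 2

2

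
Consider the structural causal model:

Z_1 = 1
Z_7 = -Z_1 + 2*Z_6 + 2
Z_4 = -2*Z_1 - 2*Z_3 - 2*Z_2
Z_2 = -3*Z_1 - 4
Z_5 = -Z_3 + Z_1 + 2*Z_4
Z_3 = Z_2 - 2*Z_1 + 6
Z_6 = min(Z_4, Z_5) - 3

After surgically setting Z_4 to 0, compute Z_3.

-3

Under do(Z_4=0), the mechanism Z_4 = -2*Z_1 - 2*Z_3 - 2*Z_2 is discarded; Z_4 is fixed at 0.
Since Z_3 is not a descendant of the intervened variable, it is unaffected.
Z_2 = -3*Z_1 - 4  [with Z_1=1]  = -7
Z_3 = Z_2 - 2*Z_1 + 6  [with Z_2=-7, Z_1=1]  = -3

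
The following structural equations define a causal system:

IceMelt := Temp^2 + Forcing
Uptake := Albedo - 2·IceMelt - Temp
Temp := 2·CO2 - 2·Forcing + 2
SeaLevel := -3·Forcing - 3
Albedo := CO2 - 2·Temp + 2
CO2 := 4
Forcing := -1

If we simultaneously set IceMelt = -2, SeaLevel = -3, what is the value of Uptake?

-26

Setting IceMelt = -2, SeaLevel = -3 by intervention discards those variables' equations.
Temp = 2·CO2 - 2·Forcing + 2  [with CO2=4, Forcing=-1]  = 12
Albedo = CO2 - 2·Temp + 2  [with CO2=4, Temp=12]  = -18
Uptake = Albedo - 2·IceMelt - Temp  [with Albedo=-18, IceMelt=-2, Temp=12]  = -26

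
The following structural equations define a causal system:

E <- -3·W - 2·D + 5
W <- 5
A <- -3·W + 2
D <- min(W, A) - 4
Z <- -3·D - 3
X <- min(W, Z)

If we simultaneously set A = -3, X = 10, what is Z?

18

Setting A = -3, X = 10 by intervention discards those variables' equations.
D = min(W, A) - 4  [with W=5, A=-3]  = -7
Z = -3·D - 3  [with D=-7]  = 18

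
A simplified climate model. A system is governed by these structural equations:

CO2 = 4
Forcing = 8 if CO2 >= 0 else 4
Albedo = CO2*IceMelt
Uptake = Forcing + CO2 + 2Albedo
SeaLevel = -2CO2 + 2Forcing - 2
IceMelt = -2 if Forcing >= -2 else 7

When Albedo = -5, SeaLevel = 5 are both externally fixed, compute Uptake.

2

The joint intervention fixes Albedo = -5, SeaLevel = 5, removing each variable's own equation.
Forcing = 8 if CO2 >= 0 else 4  [with CO2=4]  = 8
Uptake = Forcing + CO2 + 2Albedo  [with Forcing=8, CO2=4, Albedo=-5]  = 2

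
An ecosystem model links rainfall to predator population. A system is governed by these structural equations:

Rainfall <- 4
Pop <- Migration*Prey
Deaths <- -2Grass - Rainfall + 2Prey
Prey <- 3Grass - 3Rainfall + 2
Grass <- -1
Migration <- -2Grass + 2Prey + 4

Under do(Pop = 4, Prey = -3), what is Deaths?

Under do(Pop = 4, Prey = -3), each intervened variable's structural equation is replaced by its fixed value.
Deaths = -2Grass - Rainfall + 2Prey  [with Grass=-1, Rainfall=4, Prey=-3]  = -8

-8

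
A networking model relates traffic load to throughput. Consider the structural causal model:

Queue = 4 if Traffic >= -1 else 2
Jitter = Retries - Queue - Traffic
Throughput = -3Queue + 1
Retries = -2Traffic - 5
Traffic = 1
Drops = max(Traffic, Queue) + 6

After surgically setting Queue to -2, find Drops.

7

The intervention breaks the incoming arrows to Queue: Queue = 4 if Traffic >= -1 else 2 no longer applies, and Queue = -2.
Drops = max(Traffic, Queue) + 6  [with Traffic=1, Queue=-2]  = 7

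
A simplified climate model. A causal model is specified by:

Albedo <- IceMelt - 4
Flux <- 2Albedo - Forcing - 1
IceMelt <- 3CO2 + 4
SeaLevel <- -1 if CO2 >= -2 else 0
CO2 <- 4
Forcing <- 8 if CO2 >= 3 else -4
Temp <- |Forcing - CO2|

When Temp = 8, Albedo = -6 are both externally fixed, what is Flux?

-21

Under do(Temp = 8, Albedo = -6), each intervened variable's structural equation is replaced by its fixed value.
Forcing = 8 if CO2 >= 3 else -4  [with CO2=4]  = 8
Flux = 2Albedo - Forcing - 1  [with Albedo=-6, Forcing=8]  = -21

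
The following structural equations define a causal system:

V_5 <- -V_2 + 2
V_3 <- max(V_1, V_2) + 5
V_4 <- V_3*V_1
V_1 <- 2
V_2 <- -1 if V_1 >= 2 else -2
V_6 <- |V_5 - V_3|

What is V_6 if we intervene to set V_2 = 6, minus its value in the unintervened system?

Under do(V_2=6), the mechanism V_2 <- -1 if V_1 >= 2 else -2 is discarded; V_2 is fixed at 6.
V_3 = max(V_1, V_2) + 5  [with V_1=2, V_2=6]  = 11
V_5 = -V_2 + 2  [with V_2=6]  = -4
V_6 = |V_5 - V_3|  [with V_5=-4, V_3=11]  = 15
Without intervention: V_2 = -1 if V_1 >= 2 else -2  [with V_1=2]  = -1; V_3 = max(V_1, V_2) + 5  [with V_1=2, V_2=-1]  = 7; V_5 = -V_2 + 2  [with V_2=-1]  = 3; V_6 = |V_5 - V_3|  [with V_5=3, V_3=7]  = 4.
Change = 15 − 4 = 11.

11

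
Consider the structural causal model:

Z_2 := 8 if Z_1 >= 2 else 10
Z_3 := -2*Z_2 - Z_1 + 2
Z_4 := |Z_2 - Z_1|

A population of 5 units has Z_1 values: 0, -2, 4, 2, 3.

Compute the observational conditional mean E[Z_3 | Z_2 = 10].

-17

Observing Z_2=10 restricts to units where Z_2's equation naturally yields 10: Z_1 ∈ {0, -2}. In that subpopulation Z_3 = -18, -16, mean -17.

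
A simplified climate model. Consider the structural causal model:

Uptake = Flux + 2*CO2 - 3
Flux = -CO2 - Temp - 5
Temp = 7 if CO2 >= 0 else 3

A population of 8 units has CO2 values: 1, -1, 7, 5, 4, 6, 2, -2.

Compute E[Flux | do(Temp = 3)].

Every unit gets Temp=3 under the intervention. Flux values become -9, -7, -15, -13, -12, -14, -10, -6; E[Flux|do(Temp=3)] = -10.75.

-10.75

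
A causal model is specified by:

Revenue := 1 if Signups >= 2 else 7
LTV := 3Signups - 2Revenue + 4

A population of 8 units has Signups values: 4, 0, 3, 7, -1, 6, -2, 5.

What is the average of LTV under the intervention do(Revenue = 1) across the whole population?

10.25

Every unit gets Revenue=1 under the intervention. LTV values become 14, 2, 11, 23, -1, 20, -4, 17; E[LTV|do(Revenue=1)] = 10.25.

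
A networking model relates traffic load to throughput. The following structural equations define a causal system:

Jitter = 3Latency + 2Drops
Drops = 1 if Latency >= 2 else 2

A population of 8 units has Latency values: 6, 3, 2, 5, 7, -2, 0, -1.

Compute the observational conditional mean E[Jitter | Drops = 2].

Conditioning on Drops=2 selects the 3 unit(s) with Latency ∈ {-2, 0, -1}. Their Jitter values: -2, 4, 1. Mean = 1.

1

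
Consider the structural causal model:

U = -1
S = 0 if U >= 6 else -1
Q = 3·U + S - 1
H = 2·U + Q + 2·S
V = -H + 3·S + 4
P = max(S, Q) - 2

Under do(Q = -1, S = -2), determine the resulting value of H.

The joint intervention fixes Q = -1, S = -2, removing each variable's own equation.
H = 2·U + Q + 2·S  [with U=-1, Q=-1, S=-2]  = -7

-7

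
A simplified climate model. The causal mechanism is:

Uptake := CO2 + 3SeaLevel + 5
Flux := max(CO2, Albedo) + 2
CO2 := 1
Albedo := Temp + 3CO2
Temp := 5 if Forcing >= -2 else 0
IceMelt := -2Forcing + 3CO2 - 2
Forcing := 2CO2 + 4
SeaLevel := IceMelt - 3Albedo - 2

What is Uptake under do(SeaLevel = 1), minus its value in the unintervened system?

Intervening sets SeaLevel = 1 and removes its equation (SeaLevel := IceMelt - 3Albedo - 2).
Uptake = CO2 + 3SeaLevel + 5  [with CO2=1, SeaLevel=1]  = 9
Without intervention: Forcing = 2CO2 + 4  [with CO2=1]  = 6; Temp = 5 if Forcing >= -2 else 0  [with Forcing=6]  = 5; IceMelt = -2Forcing + 3CO2 - 2  [with Forcing=6, CO2=1]  = -11; Albedo = Temp + 3CO2  [with Temp=5, CO2=1]  = 8; SeaLevel = IceMelt - 3Albedo - 2  [with IceMelt=-11, Albedo=8]  = -37; Uptake = CO2 + 3SeaLevel + 5  [with CO2=1, SeaLevel=-37]  = -105.
Change = 9 − (-105) = 114.

114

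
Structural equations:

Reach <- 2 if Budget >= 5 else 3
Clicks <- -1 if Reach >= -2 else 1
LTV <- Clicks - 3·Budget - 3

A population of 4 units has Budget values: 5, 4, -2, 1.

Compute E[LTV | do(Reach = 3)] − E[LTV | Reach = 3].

-3

do(Reach=3) breaks Reach's dependence on Budget. With Reach=3 fixed, LTV across the units is -19, -16, 2, -7, mean -10.
E[LTV|Reach=3] averages over only the 3 units with Reach=3 (Budget = 4, -2, 1): LTV = -16, 2, -7, mean -7.
Difference = -10 − (-7) = -3.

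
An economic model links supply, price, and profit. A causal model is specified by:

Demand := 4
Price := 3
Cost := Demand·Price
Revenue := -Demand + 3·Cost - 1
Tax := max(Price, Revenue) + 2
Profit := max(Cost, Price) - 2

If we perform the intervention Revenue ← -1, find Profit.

Under do(Revenue=-1), the mechanism Revenue := -Demand + 3·Cost - 1 is discarded; Revenue is fixed at -1.
Since Profit is not a descendant of the intervened variable, it is unaffected.
Cost = Demand·Price  [with Demand=4, Price=3]  = 12
Profit = max(Cost, Price) - 2  [with Cost=12, Price=3]  = 10

10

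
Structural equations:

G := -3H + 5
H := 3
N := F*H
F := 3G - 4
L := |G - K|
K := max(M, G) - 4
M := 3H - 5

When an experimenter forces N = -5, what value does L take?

Intervening sets N = -5 and removes its equation (N := F*H).
No directed path runs from N to L, so L keeps its natural value.
M = 3H - 5  [with H=3]  = 4
G = -3H + 5  [with H=3]  = -4
K = max(M, G) - 4  [with M=4, G=-4]  = 0
L = |G - K|  [with G=-4, K=0]  = 4

4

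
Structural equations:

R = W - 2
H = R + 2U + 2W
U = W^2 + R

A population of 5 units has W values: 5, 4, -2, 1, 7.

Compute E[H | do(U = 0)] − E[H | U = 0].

Every unit gets U=0 under the intervention. H values become 13, 10, -8, 1, 19; E[H|do(U=0)] = 7.
E[H|U=0] averages over only the 2 units with U=0 (W = -2, 1): H = -8, 1, mean -3.5.
Difference = 7 − (-3.5) = 10.5.

10.5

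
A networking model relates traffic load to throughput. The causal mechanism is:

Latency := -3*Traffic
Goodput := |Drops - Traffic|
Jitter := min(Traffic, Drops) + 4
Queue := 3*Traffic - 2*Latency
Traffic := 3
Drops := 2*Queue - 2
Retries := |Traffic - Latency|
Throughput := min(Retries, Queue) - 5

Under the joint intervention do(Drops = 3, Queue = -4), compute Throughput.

The joint intervention fixes Drops = 3, Queue = -4, removing each variable's own equation.
Latency = -3*Traffic  [with Traffic=3]  = -9
Retries = |Traffic - Latency|  [with Traffic=3, Latency=-9]  = 12
Throughput = min(Retries, Queue) - 5  [with Retries=12, Queue=-4]  = -9

-9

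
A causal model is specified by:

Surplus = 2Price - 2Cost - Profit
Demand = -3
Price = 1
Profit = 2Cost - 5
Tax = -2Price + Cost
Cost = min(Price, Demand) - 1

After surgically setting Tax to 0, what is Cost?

-4

Under do(Tax=0), the mechanism Tax = -2Price + Cost is discarded; Tax is fixed at 0.
Since Cost is not a descendant of the intervened variable, it is unaffected.
Cost = min(Price, Demand) - 1  [with Price=1, Demand=-3]  = -4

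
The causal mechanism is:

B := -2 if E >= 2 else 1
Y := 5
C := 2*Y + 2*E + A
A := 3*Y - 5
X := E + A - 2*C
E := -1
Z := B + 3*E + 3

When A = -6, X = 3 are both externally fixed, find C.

2

Setting A = -6, X = 3 by intervention discards those variables' equations.
C = 2*Y + 2*E + A  [with Y=5, E=-1, A=-6]  = 2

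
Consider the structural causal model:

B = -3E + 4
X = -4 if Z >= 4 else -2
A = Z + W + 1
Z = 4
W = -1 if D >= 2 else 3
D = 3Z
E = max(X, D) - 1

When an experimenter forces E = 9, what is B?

Intervening sets E = 9 and removes its equation (E = max(X, D) - 1).
B = -3E + 4  [with E=9]  = -23

-23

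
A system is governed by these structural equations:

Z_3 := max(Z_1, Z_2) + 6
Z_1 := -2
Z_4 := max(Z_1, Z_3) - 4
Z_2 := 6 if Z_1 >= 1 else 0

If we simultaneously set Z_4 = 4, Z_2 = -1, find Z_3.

Setting Z_4 = 4, Z_2 = -1 by intervention discards those variables' equations.
Z_3 = max(Z_1, Z_2) + 6  [with Z_1=-2, Z_2=-1]  = 5

5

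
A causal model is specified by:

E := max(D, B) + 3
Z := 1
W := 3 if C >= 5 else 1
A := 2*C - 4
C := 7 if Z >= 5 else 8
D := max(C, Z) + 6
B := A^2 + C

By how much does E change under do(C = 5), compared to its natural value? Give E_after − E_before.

-111

Under do(C=5), the mechanism C := 7 if Z >= 5 else 8 is discarded; C is fixed at 5.
A = 2*C - 4  [with C=5]  = 6
B = A^2 + C  [with A=6, C=5]  = 41
D = max(C, Z) + 6  [with C=5, Z=1]  = 11
E = max(D, B) + 3  [with D=11, B=41]  = 44
Without intervention: C = 7 if Z >= 5 else 8  [with Z=1]  = 8; A = 2*C - 4  [with C=8]  = 12; B = A^2 + C  [with A=12, C=8]  = 152; D = max(C, Z) + 6  [with C=8, Z=1]  = 14; E = max(D, B) + 3  [with D=14, B=152]  = 155.
Change = 44 − 155 = -111.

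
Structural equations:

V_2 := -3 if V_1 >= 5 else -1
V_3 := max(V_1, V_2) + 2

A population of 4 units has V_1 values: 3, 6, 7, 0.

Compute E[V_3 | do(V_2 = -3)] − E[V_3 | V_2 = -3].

-2.5

Under do(V_2=-3), V_2's equation is replaced by V_2=-3 for every unit. Per-unit V_3: 5, 8, 9, 2. Mean = 6.
E[V_3|V_2=-3] averages over only the 2 units with V_2=-3 (V_1 = 6, 7): V_3 = 8, 9, mean 8.5.
Difference = 6 − 8.5 = -2.5.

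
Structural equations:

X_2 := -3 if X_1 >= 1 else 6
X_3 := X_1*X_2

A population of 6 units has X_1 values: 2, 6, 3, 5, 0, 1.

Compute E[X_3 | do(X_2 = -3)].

-8.5

The intervention sets X_2=-3 in all 6 units regardless of X_1. Recomputing X_3 per unit gives -6, -18, -9, -15, 0, -3; average -8.5.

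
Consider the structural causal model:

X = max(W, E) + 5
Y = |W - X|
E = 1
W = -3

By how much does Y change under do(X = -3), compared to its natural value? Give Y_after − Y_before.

-9

The intervention breaks the incoming arrows to X: X = max(W, E) + 5 no longer applies, and X = -3.
Y = |W - X|  [with W=-3, X=-3]  = 0
Without intervention: X = max(W, E) + 5  [with W=-3, E=1]  = 6; Y = |W - X|  [with W=-3, X=6]  = 9.
Change = 0 − 9 = -9.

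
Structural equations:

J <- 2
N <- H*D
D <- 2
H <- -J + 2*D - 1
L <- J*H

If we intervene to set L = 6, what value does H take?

1

do(L=6) replaces the equation L <- J*H with the constant L = 6.
H is not downstream of the intervention, so its value is determined by the original equations.
H = -J + 2*D - 1  [with J=2, D=2]  = 1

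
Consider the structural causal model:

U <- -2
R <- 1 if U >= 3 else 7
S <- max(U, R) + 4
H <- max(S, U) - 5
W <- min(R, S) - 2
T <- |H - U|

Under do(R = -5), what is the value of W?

-7

do(R=-5) replaces the equation R <- 1 if U >= 3 else 7 with the constant R = -5.
S = max(U, R) + 4  [with U=-2, R=-5]  = 2
W = min(R, S) - 2  [with R=-5, S=2]  = -7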